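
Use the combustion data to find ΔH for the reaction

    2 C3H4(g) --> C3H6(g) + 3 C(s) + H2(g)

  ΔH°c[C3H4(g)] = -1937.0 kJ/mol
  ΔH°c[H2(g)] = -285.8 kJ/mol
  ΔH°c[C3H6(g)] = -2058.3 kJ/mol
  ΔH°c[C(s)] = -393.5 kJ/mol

ΔH = -349.4 kJ/mol

With combustion enthalpies, reactants minus products:
= [2·(-1937.0)] − [1·(-2058.3) + 3·(-393.5) + 1·(-285.8)]
= -349.4 kJ/mol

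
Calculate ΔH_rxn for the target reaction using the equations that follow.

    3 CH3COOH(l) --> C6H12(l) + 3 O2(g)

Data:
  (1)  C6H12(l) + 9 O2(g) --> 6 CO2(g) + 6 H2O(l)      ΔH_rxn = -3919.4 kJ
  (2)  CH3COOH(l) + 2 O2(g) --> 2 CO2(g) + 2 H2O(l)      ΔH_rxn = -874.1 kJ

ΔH_rxn = 1297.1 kJ

(1) reversed (C6H12(l) must end up as a product): +3919.4 kJ
(2) × 3 (scale by 3 for the 3 CH3COOH(l)): (3)·(-874.1) = -2622.3 kJ
Since enthalpy is a state function, ΔH_rxn = (-1)·(-3919.4) + (3)·(-874.1) = 1297.1 kJ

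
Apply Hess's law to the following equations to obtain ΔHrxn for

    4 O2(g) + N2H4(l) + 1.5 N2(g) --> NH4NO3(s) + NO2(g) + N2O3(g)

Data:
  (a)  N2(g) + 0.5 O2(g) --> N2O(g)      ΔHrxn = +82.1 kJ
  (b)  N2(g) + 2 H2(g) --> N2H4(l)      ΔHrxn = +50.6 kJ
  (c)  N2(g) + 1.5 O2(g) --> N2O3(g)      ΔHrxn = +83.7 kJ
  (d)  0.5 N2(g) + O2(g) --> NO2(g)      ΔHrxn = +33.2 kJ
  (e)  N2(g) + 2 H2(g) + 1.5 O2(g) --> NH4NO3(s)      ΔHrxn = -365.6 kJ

(a): not needed (N2O(g) appears nowhere else).
(b) reversed (reverse to put N2H4(l) on the reactant side): -50.6 kJ
(c) as written (N2O3(g) already on the product side): +83.7 kJ
(d) as written (NO2(g) already on the product side): +33.2 kJ
(e) as written (NH4NO3(s) already on the product side): -365.6 kJ
Combining the equations, ΔHrxn = (-50.6) + (+83.7) + (+33.2) + (-365.6) = -299.3 kJ

ΔHrxn = -299.3 kJ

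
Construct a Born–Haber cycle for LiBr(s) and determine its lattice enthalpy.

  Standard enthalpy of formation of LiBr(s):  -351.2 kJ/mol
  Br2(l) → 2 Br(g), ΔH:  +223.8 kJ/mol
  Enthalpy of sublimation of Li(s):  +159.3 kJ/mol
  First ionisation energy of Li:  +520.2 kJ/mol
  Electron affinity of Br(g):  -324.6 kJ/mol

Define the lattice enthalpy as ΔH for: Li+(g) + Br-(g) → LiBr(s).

ΔHf° = 1·ΔHsub + 1·(ΣIE) + 1/2·D(Br2) + 1·EA + U
-351.2 = 1·(+159.3) + 1·(+520.2) + 1/2·(+223.8) + 1·(-324.6) + U
U = -351.2 − (+466.8) = -818.0 kJ/mol

U = -818.0 kJ/mol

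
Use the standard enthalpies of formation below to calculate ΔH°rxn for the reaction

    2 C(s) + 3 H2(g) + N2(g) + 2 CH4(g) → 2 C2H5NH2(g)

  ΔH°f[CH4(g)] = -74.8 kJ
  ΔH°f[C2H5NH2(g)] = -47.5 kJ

ΔH°rxn = 54.6 kJ

Products: 2·(-47.5) = -95.0
Reactants: 2·(+0.0) + 3·(+0.0) + 1·(+0.0) + 2·(-74.8) = -149.6
ΔH°rxn = (-95.0) − (-149.6) = 54.6 kJ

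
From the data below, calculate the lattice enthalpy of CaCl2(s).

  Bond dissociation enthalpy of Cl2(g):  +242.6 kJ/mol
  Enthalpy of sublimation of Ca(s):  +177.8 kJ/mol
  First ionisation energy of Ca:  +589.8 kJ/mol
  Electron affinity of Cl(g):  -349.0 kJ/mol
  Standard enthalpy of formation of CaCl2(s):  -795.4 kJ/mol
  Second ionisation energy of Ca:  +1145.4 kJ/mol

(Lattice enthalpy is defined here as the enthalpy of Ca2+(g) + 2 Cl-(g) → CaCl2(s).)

ΔHf° = 1·ΔHsub + 1·(ΣIE) + 1·D(Cl2) + 2·EA + U
-795.4 = 1·(+177.8) + 1·(+1735.2) + 1·(+242.6) + 2·(-349.0) + U
U = -795.4 − (+1457.6) = -2253.0 kJ/mol

U = -2253.0 kJ/mol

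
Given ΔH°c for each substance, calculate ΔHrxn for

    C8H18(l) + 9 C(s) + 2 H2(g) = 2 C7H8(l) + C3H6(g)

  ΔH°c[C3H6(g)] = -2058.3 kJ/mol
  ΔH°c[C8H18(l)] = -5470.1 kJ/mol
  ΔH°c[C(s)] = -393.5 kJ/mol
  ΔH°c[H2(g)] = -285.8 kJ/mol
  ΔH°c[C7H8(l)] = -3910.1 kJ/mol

ΔHrxn = 295.3 kJ/mol

With combustion enthalpies, reactants minus products:
= [1·(-5470.1) + 9·(-393.5) + 2·(-285.8)] − [2·(-3910.1) + 1·(-2058.3)]
= 295.3 kJ/mol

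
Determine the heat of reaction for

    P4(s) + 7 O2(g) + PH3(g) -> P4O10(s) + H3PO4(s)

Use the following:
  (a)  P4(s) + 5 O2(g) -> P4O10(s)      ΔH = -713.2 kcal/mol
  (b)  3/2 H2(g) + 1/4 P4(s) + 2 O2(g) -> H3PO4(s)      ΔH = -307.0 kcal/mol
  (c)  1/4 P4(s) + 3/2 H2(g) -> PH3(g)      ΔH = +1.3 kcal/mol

(a) as written (P4O10(s) already on the product side): -713.2 kcal/mol
(b) as written (H3PO4(s) already on the product side): -307.0 kcal/mol
(c) reversed (reverse to put PH3(g) on the reactant side): -1.3 kcal/mol
By Hess's law, ΔH = (1)·(-713.2) + (1)·(-307.0) + (-1)·(+1.3) = -1021.5 kcal/mol

ΔH = -1021.5 kcal/mol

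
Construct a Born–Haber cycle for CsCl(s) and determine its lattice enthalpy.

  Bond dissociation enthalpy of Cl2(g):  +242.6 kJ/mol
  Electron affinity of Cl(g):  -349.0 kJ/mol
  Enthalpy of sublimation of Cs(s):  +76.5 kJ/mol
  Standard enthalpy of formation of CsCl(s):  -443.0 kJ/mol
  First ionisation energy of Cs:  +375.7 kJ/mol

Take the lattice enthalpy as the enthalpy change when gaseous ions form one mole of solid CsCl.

ΔHf° = 1·ΔHsub + 1·(ΣIE) + 1/2·D(Cl2) + 1·EA + U
-443.0 = 1·(+76.5) + 1·(+375.7) + 1/2·(+242.6) + 1·(-349.0) + U
U = -443.0 − (+224.5) = -667.5 kJ/mol

U = -667.5 kJ/mol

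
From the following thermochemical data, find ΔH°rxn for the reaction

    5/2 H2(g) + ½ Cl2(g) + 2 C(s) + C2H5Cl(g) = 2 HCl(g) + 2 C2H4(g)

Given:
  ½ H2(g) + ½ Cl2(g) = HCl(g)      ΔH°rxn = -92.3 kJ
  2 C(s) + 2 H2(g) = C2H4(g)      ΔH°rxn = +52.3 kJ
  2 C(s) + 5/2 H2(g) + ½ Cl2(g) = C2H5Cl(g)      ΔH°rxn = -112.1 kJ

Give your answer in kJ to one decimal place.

equation 1 × 2: (2)·(-92.3) = -184.6 kJ
equation 2 × 2: (2)·(+52.3) = +104.6 kJ
equation 3 reversed: +112.1 kJ
Summing the manipulated equations, ΔH°rxn = (2)·(-92.3) + (2)·(+52.3) + (-1)·(-112.1) = 32.1 kJ

ΔH°rxn = 32.1 kJ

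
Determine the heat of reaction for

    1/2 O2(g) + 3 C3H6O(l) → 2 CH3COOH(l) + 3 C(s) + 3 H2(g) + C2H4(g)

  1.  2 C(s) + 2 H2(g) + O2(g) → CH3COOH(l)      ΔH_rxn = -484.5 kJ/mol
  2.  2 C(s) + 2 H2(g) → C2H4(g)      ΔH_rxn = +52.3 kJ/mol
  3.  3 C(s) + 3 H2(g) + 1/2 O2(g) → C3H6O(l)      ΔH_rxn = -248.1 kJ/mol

ΔH_rxn = -172.4 kJ/mol

eq. 1 × 2 (scale by 2 for the 2 CH3COOH(l)): (2)·(-484.5) = -969.0 kJ/mol
eq. 2 as written (C2H4(g) already on the product side): +52.3 kJ/mol
eq. 3 reversed and × 3 (reverse to put C3H6O(l) on the reactant side; scale by 3 for the 3 C3H6O(l)): (-3)·(-248.1) = +744.3 kJ/mol
Combining the equations, ΔH_rxn = (-969.0) + (+52.3) + (+744.3) = -172.4 kJ/mol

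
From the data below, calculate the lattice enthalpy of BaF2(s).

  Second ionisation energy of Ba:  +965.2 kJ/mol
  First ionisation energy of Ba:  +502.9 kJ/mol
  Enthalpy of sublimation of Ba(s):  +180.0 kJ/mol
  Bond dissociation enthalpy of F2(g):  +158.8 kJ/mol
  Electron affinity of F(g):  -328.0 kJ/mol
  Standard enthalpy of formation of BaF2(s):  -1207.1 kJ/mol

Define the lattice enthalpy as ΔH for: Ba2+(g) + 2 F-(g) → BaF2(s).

U = -2358.0 kJ/mol

ΔHf° = 1·ΔHsub + 1·(ΣIE) + 1·D(F2) + 2·EA + U
-1207.1 = 1·(+180.0) + 1·(+1468.1) + 1·(+158.8) + 2·(-328.0) + U
U = -1207.1 − (+1150.9) = -2358.0 kJ/mol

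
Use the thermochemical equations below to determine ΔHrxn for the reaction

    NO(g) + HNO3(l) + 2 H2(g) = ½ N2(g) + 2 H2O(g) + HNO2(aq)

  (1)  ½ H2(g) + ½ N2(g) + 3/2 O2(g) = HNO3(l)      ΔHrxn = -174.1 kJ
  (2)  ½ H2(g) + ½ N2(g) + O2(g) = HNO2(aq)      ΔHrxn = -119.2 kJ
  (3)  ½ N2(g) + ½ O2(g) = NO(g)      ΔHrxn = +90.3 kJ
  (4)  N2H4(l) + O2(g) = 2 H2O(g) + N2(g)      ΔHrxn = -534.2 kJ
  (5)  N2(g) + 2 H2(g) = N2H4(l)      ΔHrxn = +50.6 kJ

ΔHrxn = -519.0 kJ

(1) reversed: +174.1 kJ
(2) as written: -119.2 kJ
(3) reversed: -90.3 kJ
(4) as written: -534.2 kJ
(5) as written: +50.6 kJ
ΔHrxn = (+174.1) + (-119.2) + (-90.3) + (-534.2) + (+50.6) = -519.0 kJ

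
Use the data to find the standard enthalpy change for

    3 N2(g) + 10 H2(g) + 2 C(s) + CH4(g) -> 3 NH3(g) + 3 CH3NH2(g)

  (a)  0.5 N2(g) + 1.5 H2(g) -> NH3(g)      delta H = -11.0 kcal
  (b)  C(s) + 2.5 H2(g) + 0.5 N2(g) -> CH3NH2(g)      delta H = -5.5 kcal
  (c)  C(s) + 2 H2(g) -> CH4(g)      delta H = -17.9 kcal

delta H = -31.6 kcal

(a) × 3: (3)·(-11.0) = -33.0 kcal
(b) × 3: (3)·(-5.5) = -16.5 kcal
(c) reversed: +17.9 kcal
delta H = (3)·(-11.0) + (3)·(-5.5) + (-1)·(-17.9) = -31.6 kcal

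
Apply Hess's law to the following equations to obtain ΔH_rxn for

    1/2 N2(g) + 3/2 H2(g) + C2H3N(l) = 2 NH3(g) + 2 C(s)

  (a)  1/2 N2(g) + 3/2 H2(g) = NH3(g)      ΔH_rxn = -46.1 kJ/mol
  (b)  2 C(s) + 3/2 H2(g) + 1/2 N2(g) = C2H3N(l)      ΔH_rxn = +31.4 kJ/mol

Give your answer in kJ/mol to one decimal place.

(a) × 2: (2)·(-46.1) = -92.2 kJ/mol
(b) reversed: -31.4 kJ/mol
ΔH_rxn = (-92.2) + (-31.4) = -123.6 kJ/mol

ΔH_rxn = -123.6 kJ/mol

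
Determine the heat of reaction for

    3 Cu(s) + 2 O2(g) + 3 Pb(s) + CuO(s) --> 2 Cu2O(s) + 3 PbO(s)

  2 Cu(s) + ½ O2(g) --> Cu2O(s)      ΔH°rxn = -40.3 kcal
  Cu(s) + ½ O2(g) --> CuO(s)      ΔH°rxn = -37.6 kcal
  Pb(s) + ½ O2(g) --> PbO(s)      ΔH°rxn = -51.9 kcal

equation 1 × 2: (2)·(-40.3) = -80.6 kcal
equation 2 reversed: +37.6 kcal
equation 3 × 3: (3)·(-51.9) = -155.7 kcal
By Hess's law, ΔH°rxn = (2)·(-40.3) + (-1)·(-37.6) + (3)·(-51.9) = -198.7 kcal

ΔH°rxn = -198.7 kcal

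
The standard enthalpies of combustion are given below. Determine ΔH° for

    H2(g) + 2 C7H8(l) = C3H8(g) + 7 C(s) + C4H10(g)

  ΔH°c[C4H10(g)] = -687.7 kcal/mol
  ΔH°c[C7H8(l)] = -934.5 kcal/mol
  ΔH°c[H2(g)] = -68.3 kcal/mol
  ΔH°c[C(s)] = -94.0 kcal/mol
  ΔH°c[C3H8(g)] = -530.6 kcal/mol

ΔH° = -61.0 kcal/mol

Using ΔH = Σ nΔHc°(reactants) − Σ nΔHc°(products):
= [1·(-68.3) + 2·(-934.5)] − [1·(-530.6) + 7·(-94.0) + 1·(-687.7)]
= -61.0 kcal/mol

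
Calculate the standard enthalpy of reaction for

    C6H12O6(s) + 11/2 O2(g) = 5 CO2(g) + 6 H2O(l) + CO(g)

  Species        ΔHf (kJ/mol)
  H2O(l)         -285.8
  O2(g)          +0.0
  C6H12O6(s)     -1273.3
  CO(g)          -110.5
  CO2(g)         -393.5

ΔH°rxn = -2519.5 kJ/mol

Products: 5·(-393.5) + 6·(-285.8) + 1·(-110.5) = -3792.8
Reactants: 1·(-1273.3) + 11/2·(+0.0) = -1273.3
ΔH°rxn = (-3792.8) − (-1273.3) = -2519.5 kJ/mol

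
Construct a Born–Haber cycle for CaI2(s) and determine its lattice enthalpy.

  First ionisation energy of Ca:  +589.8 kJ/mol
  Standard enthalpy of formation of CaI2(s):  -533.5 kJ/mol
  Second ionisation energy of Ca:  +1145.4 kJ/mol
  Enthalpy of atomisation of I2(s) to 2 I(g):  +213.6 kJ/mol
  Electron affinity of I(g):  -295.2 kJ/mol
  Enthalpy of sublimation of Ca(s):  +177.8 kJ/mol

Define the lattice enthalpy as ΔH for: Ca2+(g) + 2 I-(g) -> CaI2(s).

ΔHf° = 1·ΔHsub + 1·(ΣIE) + 1·D(I2) + 2·EA + U
-533.5 = 1·(+177.8) + 1·(+1735.2) + 1·(+213.6) + 2·(-295.2) + U
U = -533.5 − (+1536.2) = -2069.7 kJ/mol

U = -2069.7 kJ/mol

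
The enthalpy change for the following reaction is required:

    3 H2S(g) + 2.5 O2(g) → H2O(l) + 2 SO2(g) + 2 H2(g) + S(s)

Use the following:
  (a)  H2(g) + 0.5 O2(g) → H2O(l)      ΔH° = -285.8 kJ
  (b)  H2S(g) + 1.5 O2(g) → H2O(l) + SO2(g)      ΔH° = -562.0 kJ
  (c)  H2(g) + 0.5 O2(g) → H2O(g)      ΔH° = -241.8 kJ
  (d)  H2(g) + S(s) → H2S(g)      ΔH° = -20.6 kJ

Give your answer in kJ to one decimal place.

(a) reversed: +285.8 kJ
(b) × 2 (scale by 2 for the 2 SO2(g)): (2)·(-562.0) = -1124.0 kJ
(c): not needed (H2O(g) appears nowhere else).
(d) reversed (reverse to put S(s) on the product side): +20.6 kJ
ΔH° = (-1)·(-285.8) + (2)·(-562.0) + (-1)·(-20.6) = -817.6 kJ

ΔH° = -817.6 kJ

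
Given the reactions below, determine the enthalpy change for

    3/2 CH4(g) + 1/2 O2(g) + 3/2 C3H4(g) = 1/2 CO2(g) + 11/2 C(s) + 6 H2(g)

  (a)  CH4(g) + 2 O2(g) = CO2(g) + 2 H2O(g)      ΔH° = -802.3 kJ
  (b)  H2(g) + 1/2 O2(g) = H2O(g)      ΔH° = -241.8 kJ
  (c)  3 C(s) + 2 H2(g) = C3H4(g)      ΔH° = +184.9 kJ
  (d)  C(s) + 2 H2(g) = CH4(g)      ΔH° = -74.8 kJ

ΔH° = -361.9 kJ

(a) × 1/2: (1/2)·(-802.3) = -401.15 kJ
(b) reversed: +241.8 kJ
(c) reversed and × 3/2: (-3/2)·(+184.9) = -277.35 kJ
(d) reversed: +74.8 kJ
Since enthalpy is a state function, ΔH° = (1/2)·(-802.3) + (-1)·(-241.8) + (-3/2)·(+184.9) + (-1)·(-74.8) = -361.9 kJ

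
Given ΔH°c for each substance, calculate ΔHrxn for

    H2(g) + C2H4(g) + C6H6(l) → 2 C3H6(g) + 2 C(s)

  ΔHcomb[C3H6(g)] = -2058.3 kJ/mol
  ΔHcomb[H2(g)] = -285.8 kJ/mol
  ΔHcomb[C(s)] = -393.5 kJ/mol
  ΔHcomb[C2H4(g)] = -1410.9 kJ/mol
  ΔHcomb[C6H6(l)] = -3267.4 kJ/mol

With combustion enthalpies, reactants minus products:
= [1·(-285.8) + 1·(-1410.9) + 1·(-3267.4)] − [2·(-2058.3) + 2·(-393.5)]
= -60.5 kJ/mol

ΔHrxn = -60.5 kJ/mol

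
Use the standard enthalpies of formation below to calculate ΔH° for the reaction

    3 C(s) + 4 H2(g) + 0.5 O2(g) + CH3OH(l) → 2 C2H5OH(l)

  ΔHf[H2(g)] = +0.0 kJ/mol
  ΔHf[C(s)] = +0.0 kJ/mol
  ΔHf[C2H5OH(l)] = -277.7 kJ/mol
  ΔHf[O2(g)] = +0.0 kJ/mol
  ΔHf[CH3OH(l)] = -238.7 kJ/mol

ΔH° = -316.7 kJ/mol

Products: 2·(-277.7) = -555.4
Reactants: 3·(+0.0) + 4·(+0.0) + 1/2·(+0.0) + 1·(-238.7) = -238.7
ΔH° = (-555.4) − (-238.7) = -316.7 kJ/mol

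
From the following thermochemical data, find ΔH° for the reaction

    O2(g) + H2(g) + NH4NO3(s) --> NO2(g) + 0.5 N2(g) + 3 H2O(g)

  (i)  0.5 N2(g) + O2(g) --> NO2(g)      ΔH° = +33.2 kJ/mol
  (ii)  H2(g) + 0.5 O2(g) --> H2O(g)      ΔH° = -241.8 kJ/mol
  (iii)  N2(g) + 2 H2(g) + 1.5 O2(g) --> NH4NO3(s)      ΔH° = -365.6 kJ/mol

ΔH° = -326.6 kJ/mol

(i) as written: +33.2 kJ/mol
(ii) × 3: (3)·(-241.8) = -725.4 kJ/mol
(iii) reversed: +365.6 kJ/mol
By Hess's law, ΔH° = (+33.2) + (-725.4) + (+365.6) = -326.6 kJ/mol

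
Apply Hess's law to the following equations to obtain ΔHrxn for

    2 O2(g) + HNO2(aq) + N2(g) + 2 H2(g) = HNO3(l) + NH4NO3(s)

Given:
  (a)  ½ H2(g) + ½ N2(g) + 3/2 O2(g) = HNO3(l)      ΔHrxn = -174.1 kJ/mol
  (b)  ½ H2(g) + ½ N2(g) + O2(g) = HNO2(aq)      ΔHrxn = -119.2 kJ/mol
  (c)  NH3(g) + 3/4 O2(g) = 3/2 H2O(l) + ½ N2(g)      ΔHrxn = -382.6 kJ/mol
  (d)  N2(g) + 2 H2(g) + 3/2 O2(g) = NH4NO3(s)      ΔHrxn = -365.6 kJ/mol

ΔHrxn = -420.5 kJ/mol

(a) as written (HNO3(l) already on the product side): -174.1 kJ/mol
(b) reversed (reverse to put HNO2(aq) on the reactant side): +119.2 kJ/mol
(c): not needed (NH3(g) appears nowhere else).
(d) as written (NH4NO3(s) already on the product side): -365.6 kJ/mol
By Hess's law, ΔHrxn = (-174.1) + (+119.2) + (-365.6) = -420.5 kJ/mol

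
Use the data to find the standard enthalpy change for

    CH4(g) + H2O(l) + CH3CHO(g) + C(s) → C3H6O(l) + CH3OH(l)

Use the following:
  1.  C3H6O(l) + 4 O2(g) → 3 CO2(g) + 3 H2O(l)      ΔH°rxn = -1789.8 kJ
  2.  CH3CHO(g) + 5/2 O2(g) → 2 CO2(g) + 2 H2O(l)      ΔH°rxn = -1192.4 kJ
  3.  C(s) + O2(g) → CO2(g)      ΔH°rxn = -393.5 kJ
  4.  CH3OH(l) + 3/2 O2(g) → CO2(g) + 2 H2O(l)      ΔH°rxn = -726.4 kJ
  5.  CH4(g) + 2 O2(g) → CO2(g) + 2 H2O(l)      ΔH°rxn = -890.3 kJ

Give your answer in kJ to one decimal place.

eq. 1 reversed: +1789.8 kJ
eq. 2 as written: -1192.4 kJ
eq. 3 as written: -393.5 kJ
eq. 4 reversed: +726.4 kJ
eq. 5 as written: -890.3 kJ
ΔH°rxn = (-1)·(-1789.8) + (1)·(-1192.4) + (1)·(-393.5) + (-1)·(-726.4) + (1)·(-890.3) = 40.0 kJ

ΔH°rxn = 40.0 kJ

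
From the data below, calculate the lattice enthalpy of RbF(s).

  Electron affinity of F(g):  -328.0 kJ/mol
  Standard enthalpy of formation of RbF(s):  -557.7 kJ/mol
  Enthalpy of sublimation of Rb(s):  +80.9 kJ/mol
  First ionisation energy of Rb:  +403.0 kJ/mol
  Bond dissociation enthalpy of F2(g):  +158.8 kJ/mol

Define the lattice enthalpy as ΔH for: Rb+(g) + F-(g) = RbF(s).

U = -793.0 kJ/mol

ΔHf° = 1·ΔHsub + 1·(ΣIE) + 1/2·D(F2) + 1·EA + U
-557.7 = 1·(+80.9) + 1·(+403.0) + 1/2·(+158.8) + 1·(-328.0) + U
U = -557.7 − (+235.3) = -793.0 kJ/mol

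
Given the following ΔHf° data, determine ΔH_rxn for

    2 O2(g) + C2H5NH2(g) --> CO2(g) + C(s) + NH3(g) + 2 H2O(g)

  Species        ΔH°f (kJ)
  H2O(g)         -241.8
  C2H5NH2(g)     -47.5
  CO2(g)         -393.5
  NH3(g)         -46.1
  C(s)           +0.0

Products: 1·(-393.5) + 1·(+0.0) + 1·(-46.1) + 2·(-241.8) = -923.2
Reactants: 2·(+0.0) + 1·(-47.5) = -47.5
ΔH_rxn = (-923.2) − (-47.5) = -875.7 kJ

ΔH_rxn = -875.7 kJ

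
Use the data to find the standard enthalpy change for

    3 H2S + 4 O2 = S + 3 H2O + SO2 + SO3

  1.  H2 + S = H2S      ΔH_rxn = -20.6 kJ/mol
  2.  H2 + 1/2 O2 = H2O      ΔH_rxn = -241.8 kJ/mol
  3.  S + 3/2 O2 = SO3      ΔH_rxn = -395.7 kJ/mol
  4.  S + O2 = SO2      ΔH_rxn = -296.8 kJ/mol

ΔH_rxn = -1356.1 kJ/mol

eq. 1 reversed and × 3: (-3)·(-20.6) = +61.8 kJ/mol
eq. 2 × 3: (3)·(-241.8) = -725.4 kJ/mol
eq. 3 as written: -395.7 kJ/mol
eq. 4 as written: -296.8 kJ/mol
ΔH_rxn = (-3)·(-20.6) + (3)·(-241.8) + (1)·(-395.7) + (1)·(-296.8) = -1356.1 kJ/mol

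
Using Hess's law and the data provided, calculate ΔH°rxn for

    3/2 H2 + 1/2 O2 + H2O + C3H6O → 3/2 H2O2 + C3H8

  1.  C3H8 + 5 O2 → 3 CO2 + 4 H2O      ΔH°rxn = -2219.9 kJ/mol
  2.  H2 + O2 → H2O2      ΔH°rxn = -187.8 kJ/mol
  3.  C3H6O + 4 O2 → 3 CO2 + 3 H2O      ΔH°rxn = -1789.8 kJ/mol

ΔH°rxn = 148.4 kJ/mol

eq. 1 reversed: +2219.9 kJ/mol
eq. 2 × 3/2: (3/2)·(-187.8) = -281.7 kJ/mol
eq. 3 as written: -1789.8 kJ/mol
ΔH°rxn = (-1)·(-2219.9) + (3/2)·(-187.8) + (1)·(-1789.8) = 148.4 kJ/mol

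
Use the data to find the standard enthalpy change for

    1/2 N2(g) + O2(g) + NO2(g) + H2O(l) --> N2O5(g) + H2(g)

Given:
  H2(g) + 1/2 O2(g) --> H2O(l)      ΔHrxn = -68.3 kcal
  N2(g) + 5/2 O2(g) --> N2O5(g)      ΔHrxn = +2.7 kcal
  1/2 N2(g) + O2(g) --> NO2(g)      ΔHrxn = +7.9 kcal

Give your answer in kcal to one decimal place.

ΔHrxn = 63.1 kcal

equation 1 reversed: +68.3 kcal
equation 2 as written: +2.7 kcal
equation 3 reversed: -7.9 kcal
Combining the equations, ΔHrxn = (+68.3) + (+2.7) + (-7.9) = 63.1 kcal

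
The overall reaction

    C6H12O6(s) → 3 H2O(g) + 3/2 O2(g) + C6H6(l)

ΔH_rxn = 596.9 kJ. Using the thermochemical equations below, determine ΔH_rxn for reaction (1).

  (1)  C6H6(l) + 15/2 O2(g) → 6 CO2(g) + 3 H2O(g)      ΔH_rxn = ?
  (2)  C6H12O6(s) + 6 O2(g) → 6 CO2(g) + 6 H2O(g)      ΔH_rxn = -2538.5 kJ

ΔH_rxn = -3135.4 kJ

(1) reversed (reverse to put C6H6(l) on the product side): contributes −x
(2) as written (C6H12O6(s) already on the reactant side): -2538.5 kJ
+596.9 = (-2538.5) − x
x = (+596.9 − (-2538.5)) / (-1) = -3135.4 kJ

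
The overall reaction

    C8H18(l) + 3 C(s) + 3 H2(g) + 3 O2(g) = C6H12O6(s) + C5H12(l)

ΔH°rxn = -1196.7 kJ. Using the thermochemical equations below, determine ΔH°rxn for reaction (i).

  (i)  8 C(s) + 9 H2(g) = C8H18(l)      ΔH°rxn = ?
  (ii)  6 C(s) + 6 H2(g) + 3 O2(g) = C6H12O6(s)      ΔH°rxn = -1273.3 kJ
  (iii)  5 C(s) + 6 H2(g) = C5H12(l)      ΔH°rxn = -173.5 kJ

(i) reversed: contributes −x
(ii) as written: -1273.3 kJ
(iii) as written: -173.5 kJ
-1196.7 = (-1273.3) + (-173.5) − x
x = (-1196.7 − (-1446.8)) / (-1) = -250.1 kJ

ΔH°rxn = -250.1 kJ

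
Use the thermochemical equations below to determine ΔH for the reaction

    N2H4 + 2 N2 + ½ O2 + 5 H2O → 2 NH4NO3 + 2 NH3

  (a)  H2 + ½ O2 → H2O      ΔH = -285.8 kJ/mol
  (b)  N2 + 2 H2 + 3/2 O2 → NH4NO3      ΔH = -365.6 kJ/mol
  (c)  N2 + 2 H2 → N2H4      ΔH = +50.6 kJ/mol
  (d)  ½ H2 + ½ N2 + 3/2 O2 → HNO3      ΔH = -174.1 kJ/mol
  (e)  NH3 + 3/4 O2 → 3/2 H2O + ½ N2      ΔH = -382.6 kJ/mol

(a) reversed and × 2: (-2)·(-285.8) = +571.6 kJ/mol
(b) × 2: (2)·(-365.6) = -731.2 kJ/mol
(c) reversed: -50.6 kJ/mol
(d): not needed.
(e) reversed and × 2: (-2)·(-382.6) = +765.2 kJ/mol
Since enthalpy is a state function, ΔH = (+571.6) + (-731.2) + (-50.6) + (+765.2) = 555.0 kJ/mol

ΔH = 555.0 kJ/mol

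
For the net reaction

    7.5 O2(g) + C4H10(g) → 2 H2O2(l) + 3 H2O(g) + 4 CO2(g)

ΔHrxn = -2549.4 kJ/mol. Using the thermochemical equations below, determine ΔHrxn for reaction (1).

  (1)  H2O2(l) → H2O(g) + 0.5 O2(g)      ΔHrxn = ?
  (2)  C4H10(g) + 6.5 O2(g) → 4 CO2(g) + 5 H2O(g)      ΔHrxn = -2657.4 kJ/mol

(1) reversed and × 2 (H2O2(l) must end up as a product; scale by 2 for the 2 H2O2(l)): contributes −2·x
(2) as written (C4H10(g) already on the reactant side): -2657.4 kJ/mol
-2549.4 = (-2657.4) − 2·x
x = (-2549.4 − (-2657.4)) / (-2) = -54.0 kJ/mol

ΔHrxn = -54.0 kJ/mol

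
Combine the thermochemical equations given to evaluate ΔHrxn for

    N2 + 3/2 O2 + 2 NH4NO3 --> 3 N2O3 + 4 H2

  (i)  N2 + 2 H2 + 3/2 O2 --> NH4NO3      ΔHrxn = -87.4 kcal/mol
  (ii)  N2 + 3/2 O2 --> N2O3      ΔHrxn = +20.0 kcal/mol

(i) reversed and × 2: (-2)·(-87.4) = +174.8 kcal/mol
(ii) × 3: (3)·(+20.0) = +60.0 kcal/mol
Combining the equations, ΔHrxn = (-2)·(-87.4) + (3)·(+20.0) = 234.8 kcal/mol

ΔHrxn = 234.8 kcal/mol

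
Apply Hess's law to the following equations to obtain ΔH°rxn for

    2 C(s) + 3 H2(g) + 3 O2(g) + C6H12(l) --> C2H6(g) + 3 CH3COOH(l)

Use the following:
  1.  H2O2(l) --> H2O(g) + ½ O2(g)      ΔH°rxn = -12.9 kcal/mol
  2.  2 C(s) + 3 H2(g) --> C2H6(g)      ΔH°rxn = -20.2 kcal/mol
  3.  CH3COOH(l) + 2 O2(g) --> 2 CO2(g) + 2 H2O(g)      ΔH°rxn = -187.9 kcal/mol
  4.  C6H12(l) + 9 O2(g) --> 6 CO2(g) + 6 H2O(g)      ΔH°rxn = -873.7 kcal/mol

eq. 1: not needed (H2O2(l) appears nowhere else).
eq. 2 as written (C2H6(g) already on the product side): -20.2 kcal/mol
eq. 3 reversed and × 3 (CH3COOH(l) must end up as a product; ×3 to match 3 CH3COOH(l) in the target): (-3)·(-187.9) = +563.7 kcal/mol
eq. 4 as written (C6H12(l) already on the reactant side): -873.7 kcal/mol
ΔH°rxn = (-20.2) + (+563.7) + (-873.7) = -330.2 kcal/mol

ΔH°rxn = -330.2 kcal/mol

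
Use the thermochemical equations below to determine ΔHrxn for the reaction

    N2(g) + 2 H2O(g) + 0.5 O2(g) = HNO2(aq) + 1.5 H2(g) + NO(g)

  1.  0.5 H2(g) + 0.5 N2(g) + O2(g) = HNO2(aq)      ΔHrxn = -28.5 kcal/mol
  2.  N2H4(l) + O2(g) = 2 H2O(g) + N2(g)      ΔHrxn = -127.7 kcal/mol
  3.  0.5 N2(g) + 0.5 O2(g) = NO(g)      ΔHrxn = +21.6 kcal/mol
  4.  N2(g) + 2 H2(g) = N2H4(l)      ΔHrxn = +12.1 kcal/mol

ΔHrxn = 108.7 kcal/mol

eq. 1 as written (HNO2(aq) already on the product side): -28.5 kcal/mol
eq. 2 reversed (H2O(g) must end up as a reactant): +127.7 kcal/mol
eq. 3 as written (NO(g) already on the product side): +21.6 kcal/mol
eq. 4 reversed: -12.1 kcal/mol
By Hess's law, ΔHrxn = (1)·(-28.5) + (-1)·(-127.7) + (1)·(+21.6) + (-1)·(+12.1) = 108.7 kcal/mol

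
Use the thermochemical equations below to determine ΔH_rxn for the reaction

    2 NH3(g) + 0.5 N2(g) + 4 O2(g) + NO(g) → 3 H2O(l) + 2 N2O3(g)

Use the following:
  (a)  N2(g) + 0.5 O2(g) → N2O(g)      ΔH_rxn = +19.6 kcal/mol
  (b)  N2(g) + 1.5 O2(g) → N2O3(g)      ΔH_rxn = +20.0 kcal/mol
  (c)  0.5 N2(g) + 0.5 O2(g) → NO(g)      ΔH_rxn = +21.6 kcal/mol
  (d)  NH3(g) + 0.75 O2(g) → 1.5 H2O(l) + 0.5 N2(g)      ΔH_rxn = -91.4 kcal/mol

ΔH_rxn = -164.4 kcal/mol

(a): not needed.
(b) × 2: (2)·(+20.0) = +40.0 kcal/mol
(c) reversed: -21.6 kcal/mol
(d) × 2: (2)·(-91.4) = -182.8 kcal/mol
Summing the manipulated equations, ΔH_rxn = (+40.0) + (-21.6) + (-182.8) = -164.4 kcal/mol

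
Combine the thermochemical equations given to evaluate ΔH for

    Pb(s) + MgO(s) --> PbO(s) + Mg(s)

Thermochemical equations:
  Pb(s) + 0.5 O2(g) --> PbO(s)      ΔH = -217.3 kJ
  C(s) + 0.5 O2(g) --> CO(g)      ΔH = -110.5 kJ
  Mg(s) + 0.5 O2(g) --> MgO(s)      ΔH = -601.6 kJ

ΔH = 384.3 kJ

equation 1 as written (PbO(s) already on the product side): -217.3 kJ
equation 2: not needed (CO(g) appears nowhere else).
equation 3 reversed (reverse to put MgO(s) on the reactant side): +601.6 kJ
ΔH = (-217.3) + (+601.6) = 384.3 kJ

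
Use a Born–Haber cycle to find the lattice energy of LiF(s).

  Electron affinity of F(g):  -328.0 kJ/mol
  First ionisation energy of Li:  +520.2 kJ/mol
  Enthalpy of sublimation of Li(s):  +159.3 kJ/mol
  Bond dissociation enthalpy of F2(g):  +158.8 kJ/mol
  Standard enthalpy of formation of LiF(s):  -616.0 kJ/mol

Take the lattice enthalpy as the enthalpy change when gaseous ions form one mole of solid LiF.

U = -1046.9 kJ/mol

ΔHf° = 1·ΔHsub + 1·(ΣIE) + 1/2·D(F2) + 1·EA + U
-616.0 = 1·(+159.3) + 1·(+520.2) + 1/2·(+158.8) + 1·(-328.0) + U
U = -616.0 − (+430.9) = -1046.9 kJ/mol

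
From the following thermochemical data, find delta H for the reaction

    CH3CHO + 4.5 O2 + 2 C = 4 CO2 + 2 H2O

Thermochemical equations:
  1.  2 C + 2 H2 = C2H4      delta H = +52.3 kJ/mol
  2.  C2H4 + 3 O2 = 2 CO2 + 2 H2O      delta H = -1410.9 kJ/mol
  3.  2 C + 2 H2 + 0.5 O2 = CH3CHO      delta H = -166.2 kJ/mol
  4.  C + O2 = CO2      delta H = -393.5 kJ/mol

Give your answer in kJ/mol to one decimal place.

eq. 1 as written: +52.3 kJ/mol
eq. 2 as written: -1410.9 kJ/mol
eq. 3 reversed: +166.2 kJ/mol
eq. 4 × 2: (2)·(-393.5) = -787.0 kJ/mol
Combining the equations, delta H = (1)·(+52.3) + (1)·(-1410.9) + (-1)·(-166.2) + (2)·(-393.5) = -1979.4 kJ/mol

delta H = -1979.4 kJ/mol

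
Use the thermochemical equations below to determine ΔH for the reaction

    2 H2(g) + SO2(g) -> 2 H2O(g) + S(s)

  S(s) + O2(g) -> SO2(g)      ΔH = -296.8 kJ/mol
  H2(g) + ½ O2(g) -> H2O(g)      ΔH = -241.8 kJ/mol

equation 1 reversed (reverse to put SO2(g) on the reactant side): +296.8 kJ/mol
equation 2 × 2 (scale by 2 for the 2 H2O(g)): (2)·(-241.8) = -483.6 kJ/mol
Summing the manipulated equations, ΔH = (+296.8) + (-483.6) = -186.8 kJ/mol

ΔH = -186.8 kJ/mol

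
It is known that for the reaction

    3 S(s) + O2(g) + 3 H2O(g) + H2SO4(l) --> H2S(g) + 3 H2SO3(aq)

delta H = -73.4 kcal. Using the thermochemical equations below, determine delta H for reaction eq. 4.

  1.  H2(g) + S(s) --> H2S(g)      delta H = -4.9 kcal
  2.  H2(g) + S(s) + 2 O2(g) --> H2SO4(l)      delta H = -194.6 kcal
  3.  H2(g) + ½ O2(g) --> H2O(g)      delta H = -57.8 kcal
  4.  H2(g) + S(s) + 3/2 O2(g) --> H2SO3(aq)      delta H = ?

eq. 1 as written (H2S(g) already on the product side): -4.9 kcal
eq. 2 reversed (reverse to put H2SO4(l) on the reactant side): +194.6 kcal
eq. 3 reversed and × 3 (reverse to put H2O(g) on the reactant side; scale by 3 for the 3 H2O(g)): (-3)·(-57.8) = +173.4 kcal
eq. 4 × 3 (scale by 3 for the 3 H2SO3(aq)): contributes 3·x
-73.4 = (-4.9) + (+194.6) + (+173.4) + 3·x
x = (-73.4 − (+363.1)) / (3) = -145.5 kcal

delta H = -145.5 kcal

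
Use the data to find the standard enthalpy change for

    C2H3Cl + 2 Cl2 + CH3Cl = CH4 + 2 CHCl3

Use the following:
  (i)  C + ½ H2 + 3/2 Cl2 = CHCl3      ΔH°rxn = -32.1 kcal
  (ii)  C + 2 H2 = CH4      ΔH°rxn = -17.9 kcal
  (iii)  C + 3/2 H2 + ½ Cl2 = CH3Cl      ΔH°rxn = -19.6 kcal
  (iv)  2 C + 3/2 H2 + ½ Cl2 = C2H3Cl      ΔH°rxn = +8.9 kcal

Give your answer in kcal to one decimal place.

ΔH°rxn = -71.4 kcal

(i) × 2: (2)·(-32.1) = -64.2 kcal
(ii) as written: -17.9 kcal
(iii) reversed: +19.6 kcal
(iv) reversed: -8.9 kcal
Combining the equations, ΔH°rxn = (-64.2) + (-17.9) + (+19.6) + (-8.9) = -71.4 kcal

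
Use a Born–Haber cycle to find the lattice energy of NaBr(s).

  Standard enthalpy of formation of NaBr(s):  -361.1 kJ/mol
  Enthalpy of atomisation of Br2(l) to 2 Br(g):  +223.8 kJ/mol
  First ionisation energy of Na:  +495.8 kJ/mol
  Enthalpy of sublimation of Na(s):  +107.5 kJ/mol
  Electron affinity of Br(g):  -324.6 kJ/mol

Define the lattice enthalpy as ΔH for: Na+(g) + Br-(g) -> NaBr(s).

U = -751.7 kJ/mol

ΔHf° = 1·ΔHsub + 1·(ΣIE) + 1/2·D(Br2) + 1·EA + U
-361.1 = 1·(+107.5) + 1·(+495.8) + 1/2·(+223.8) + 1·(-324.6) + U
U = -361.1 − (+390.6) = -751.7 kJ/mol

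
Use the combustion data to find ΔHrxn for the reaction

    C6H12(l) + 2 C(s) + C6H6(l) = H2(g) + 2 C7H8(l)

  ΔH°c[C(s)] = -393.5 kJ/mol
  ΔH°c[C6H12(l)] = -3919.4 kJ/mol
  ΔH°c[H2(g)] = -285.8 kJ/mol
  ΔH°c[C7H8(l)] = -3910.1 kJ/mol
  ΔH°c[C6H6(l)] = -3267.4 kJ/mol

Using ΔH = Σ nΔHc°(reactants) − Σ nΔHc°(products):
= [1·(-3919.4) + 2·(-393.5) + 1·(-3267.4)] − [1·(-285.8) + 2·(-3910.1)]
= 132.2 kJ/mol

ΔHrxn = 132.2 kJ/mol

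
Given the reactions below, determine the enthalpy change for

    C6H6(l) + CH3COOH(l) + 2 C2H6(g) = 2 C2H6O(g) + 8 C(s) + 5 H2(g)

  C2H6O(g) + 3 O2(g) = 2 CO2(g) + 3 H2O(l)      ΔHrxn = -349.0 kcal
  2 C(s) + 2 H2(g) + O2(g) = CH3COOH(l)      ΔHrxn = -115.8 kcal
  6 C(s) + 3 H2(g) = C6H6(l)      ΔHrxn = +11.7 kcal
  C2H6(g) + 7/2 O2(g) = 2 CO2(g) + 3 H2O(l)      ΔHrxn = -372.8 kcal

ΔHrxn = 56.5 kcal

equation 1 reversed and × 2: (-2)·(-349.0) = +698.0 kcal
equation 2 reversed: +115.8 kcal
equation 3 reversed: -11.7 kcal
equation 4 × 2: (2)·(-372.8) = -745.6 kcal
ΔHrxn = (-2)·(-349.0) + (-1)·(-115.8) + (-1)·(+11.7) + (2)·(-372.8) = 56.5 kcal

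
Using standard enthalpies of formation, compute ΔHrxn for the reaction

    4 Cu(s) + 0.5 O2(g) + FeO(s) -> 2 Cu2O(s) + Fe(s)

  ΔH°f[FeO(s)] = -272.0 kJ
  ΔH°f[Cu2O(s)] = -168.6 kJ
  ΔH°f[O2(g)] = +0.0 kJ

Products: 2·(-168.6) + 1·(+0.0) = -337.2
Reactants: 4·(+0.0) + 1/2·(+0.0) + 1·(-272.0) = -272.0
ΔHrxn = (-337.2) − (-272.0) = -65.2 kJ

ΔHrxn = -65.2 kJ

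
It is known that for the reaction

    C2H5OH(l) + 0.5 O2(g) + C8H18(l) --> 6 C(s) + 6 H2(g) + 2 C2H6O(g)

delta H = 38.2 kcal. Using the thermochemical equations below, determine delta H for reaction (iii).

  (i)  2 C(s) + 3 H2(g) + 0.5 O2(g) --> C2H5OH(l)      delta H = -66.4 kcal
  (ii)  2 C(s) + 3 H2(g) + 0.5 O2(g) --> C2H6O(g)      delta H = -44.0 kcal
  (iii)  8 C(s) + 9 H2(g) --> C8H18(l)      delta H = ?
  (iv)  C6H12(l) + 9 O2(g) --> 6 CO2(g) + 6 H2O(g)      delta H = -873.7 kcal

delta H = -59.8 kcal

(i) reversed: +66.4 kcal
(ii) × 2: (2)·(-44.0) = -88.0 kcal
(iii) reversed: contributes −x
(iv): not needed.
+38.2 = (+66.4) + (-88.0) − x
x = (+38.2 − (-21.6)) / (-1) = -59.8 kcal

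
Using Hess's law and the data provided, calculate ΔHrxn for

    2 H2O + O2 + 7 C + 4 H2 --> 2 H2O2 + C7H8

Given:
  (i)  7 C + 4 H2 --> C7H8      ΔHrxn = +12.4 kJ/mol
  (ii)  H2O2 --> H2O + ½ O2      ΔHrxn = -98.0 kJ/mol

ΔHrxn = 208.4 kJ/mol

(i) as written: +12.4 kJ/mol
(ii) reversed and × 2: (-2)·(-98.0) = +196.0 kJ/mol
ΔHrxn = (1)·(+12.4) + (-2)·(-98.0) = 208.4 kJ/mol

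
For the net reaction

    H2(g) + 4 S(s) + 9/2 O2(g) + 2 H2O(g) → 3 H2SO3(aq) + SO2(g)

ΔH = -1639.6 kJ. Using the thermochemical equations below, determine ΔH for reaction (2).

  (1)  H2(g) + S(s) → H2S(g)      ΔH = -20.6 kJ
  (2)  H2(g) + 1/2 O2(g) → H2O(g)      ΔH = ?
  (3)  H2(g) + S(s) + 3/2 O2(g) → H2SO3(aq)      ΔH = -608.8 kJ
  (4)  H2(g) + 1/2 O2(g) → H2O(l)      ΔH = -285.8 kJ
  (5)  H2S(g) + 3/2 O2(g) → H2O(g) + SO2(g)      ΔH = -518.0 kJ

(1) as written: -20.6 kJ
(2) reversed and × 3: contributes −3·x
(3) × 3: (3)·(-608.8) = -1826.4 kJ
(4): not needed.
(5) as written: -518.0 kJ
-1639.6 = (-20.6) + (-1826.4) + (-518.0) − 3·x
x = (-1639.6 − (-2365.0)) / (-3) = -241.8 kJ

ΔH = -241.8 kJ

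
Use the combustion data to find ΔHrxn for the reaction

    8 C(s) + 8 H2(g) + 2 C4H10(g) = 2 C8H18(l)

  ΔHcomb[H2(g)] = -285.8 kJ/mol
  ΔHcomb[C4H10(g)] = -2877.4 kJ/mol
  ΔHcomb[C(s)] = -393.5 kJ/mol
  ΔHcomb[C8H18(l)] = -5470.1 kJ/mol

With combustion enthalpies, reactants minus products:
= [8·(-393.5) + 8·(-285.8) + 2·(-2877.4)] − [2·(-5470.1)]
= -249.0 kJ/mol

ΔHrxn = -249.0 kJ/mol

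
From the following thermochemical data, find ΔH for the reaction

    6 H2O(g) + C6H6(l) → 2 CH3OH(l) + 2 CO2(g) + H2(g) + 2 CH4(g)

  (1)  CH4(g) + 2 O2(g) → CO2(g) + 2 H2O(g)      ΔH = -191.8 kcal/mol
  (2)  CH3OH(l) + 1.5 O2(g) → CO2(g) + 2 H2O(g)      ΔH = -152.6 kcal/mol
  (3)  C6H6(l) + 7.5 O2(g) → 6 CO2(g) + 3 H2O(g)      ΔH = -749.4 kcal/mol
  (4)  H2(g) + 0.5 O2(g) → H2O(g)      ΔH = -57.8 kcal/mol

(1) reversed and × 2 (CH4(g) must end up as a product; ×2 to match 2 CH4(g) in the target): (-2)·(-191.8) = +383.6 kcal/mol
(2) reversed and × 2 (CH3OH(l) must end up as a product; scale by 2 for the 2 CH3OH(l)): (-2)·(-152.6) = +305.2 kcal/mol
(3) as written (C6H6(l) already on the reactant side): -749.4 kcal/mol
(4) reversed (reverse to put H2(g) on the product side): +57.8 kcal/mol
ΔH = (-2)·(-191.8) + (-2)·(-152.6) + (1)·(-749.4) + (-1)·(-57.8) = -2.8 kcal/mol

ΔH = -2.8 kcal/mol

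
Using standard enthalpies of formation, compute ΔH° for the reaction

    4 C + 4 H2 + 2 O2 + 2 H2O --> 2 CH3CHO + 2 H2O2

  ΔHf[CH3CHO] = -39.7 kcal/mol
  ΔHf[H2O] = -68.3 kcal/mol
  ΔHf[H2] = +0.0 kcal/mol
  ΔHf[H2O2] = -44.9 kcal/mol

ΔH° = -32.6 kcal/mol

Products: 2·(-39.7) + 2·(-44.9) = -169.2
Reactants: 4·(+0.0) + 4·(+0.0) + 2·(+0.0) + 2·(-68.3) = -136.6
ΔH° = (-169.2) − (-136.6) = -32.6 kcal/mol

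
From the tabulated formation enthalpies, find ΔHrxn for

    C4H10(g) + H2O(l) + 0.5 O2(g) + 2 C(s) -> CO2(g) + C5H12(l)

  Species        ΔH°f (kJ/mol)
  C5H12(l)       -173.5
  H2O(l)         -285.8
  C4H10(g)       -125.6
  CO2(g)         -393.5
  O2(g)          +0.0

ΔHrxn = -155.6 kJ/mol

Products: 1·(-393.5) + 1·(-173.5) = -567.0
Reactants: 1·(-125.6) + 1·(-285.8) + 1/2·(+0.0) + 2·(+0.0) = -411.4
ΔHrxn = (-567.0) − (-411.4) = -155.6 kJ/mol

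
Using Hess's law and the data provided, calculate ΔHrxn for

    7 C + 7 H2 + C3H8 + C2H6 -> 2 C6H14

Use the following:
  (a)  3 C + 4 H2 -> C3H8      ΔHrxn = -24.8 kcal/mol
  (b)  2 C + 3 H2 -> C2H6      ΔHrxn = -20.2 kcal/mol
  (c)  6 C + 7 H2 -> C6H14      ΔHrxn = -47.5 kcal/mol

ΔHrxn = -50.0 kcal/mol

(a) reversed: +24.8 kcal/mol
(b) reversed: +20.2 kcal/mol
(c) × 2: (2)·(-47.5) = -95.0 kcal/mol
Combining the equations, ΔHrxn = (-1)·(-24.8) + (-1)·(-20.2) + (2)·(-47.5) = -50.0 kcal/mol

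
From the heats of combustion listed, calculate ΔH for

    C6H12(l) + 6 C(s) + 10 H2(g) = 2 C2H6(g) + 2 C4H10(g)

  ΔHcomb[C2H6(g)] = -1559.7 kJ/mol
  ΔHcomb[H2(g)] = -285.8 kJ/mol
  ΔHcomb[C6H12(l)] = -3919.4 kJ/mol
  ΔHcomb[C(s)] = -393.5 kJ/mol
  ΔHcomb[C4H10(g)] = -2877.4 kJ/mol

ΔH = -264.2 kJ/mol

Using ΔH = Σ nΔHc°(reactants) − Σ nΔHc°(products):
= [1·(-3919.4) + 6·(-393.5) + 10·(-285.8)] − [2·(-1559.7) + 2·(-2877.4)]
= -264.2 kJ/mol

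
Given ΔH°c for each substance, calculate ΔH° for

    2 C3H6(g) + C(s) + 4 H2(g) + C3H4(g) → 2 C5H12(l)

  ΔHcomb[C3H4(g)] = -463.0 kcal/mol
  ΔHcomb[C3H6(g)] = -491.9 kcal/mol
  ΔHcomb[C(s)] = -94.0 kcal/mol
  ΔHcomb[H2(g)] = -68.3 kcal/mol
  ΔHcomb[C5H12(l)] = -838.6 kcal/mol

ΔH° = -136.8 kcal/mol

With combustion enthalpies, reactants minus products:
= [2·(-491.9) + 1·(-94.0) + 4·(-68.3) + 1·(-463.0)] − [2·(-838.6)]
= -136.8 kcal/mol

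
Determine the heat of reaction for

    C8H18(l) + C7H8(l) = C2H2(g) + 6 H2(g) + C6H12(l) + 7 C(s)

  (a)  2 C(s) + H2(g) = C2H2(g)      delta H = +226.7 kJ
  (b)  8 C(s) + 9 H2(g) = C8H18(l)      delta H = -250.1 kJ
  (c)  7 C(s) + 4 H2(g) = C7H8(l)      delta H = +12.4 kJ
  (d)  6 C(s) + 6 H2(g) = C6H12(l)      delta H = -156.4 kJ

(a) as written: +226.7 kJ
(b) reversed: +250.1 kJ
(c) reversed: -12.4 kJ
(d) as written: -156.4 kJ
Combining the equations, delta H = (1)·(+226.7) + (-1)·(-250.1) + (-1)·(+12.4) + (1)·(-156.4) = 308.0 kJ

delta H = 308.0 kJ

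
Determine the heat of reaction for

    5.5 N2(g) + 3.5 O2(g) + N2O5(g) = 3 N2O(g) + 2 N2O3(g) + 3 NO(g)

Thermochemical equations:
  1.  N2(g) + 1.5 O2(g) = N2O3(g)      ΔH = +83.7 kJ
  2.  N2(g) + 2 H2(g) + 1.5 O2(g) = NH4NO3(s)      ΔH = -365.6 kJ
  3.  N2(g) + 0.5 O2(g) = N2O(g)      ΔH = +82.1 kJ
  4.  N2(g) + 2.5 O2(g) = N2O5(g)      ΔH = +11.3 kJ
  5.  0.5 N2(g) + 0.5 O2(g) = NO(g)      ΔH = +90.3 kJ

eq. 1 × 2: (2)·(+83.7) = +167.4 kJ
eq. 2: not needed.
eq. 3 × 3: (3)·(+82.1) = +246.3 kJ
eq. 4 reversed: -11.3 kJ
eq. 5 × 3: (3)·(+90.3) = +270.9 kJ
Combining the equations, ΔH = (2)·(+83.7) + (3)·(+82.1) + (-1)·(+11.3) + (3)·(+90.3) = 673.3 kJ

ΔH = 673.3 kJ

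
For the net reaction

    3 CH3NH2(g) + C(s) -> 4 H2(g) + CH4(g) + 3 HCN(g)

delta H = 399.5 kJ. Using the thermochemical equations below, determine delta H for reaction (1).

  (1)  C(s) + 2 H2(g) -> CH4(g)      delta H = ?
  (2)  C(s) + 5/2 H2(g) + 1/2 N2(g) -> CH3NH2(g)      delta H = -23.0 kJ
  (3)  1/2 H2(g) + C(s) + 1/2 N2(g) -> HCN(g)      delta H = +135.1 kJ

delta H = -74.8 kJ

(1) as written: contributes x
(2) reversed and × 3: (-3)·(-23.0) = +69.0 kJ
(3) × 3: (3)·(+135.1) = +405.3 kJ
+399.5 = (+69.0) + (+405.3) + x
x = (+399.5 − (+474.3)) / (1) = -74.8 kJ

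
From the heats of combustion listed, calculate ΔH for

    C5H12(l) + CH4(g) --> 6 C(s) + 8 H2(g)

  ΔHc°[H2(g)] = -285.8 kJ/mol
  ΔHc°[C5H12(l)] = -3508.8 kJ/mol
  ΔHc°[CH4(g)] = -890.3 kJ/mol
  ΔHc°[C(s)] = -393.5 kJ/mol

ΔH = 248.3 kJ/mol

Using ΔH = Σ nΔHc°(reactants) − Σ nΔHc°(products):
= [1·(-3508.8) + 1·(-890.3)] − [6·(-393.5) + 8·(-285.8)]
= 248.3 kJ/mol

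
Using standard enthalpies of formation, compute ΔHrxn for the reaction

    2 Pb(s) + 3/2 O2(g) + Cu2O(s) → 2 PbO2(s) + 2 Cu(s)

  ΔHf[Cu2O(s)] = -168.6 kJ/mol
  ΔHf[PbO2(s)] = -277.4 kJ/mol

ΔHrxn = -386.2 kJ/mol

Products: 2·(-277.4) + 2·(+0.0) = -554.8
Reactants: 2·(+0.0) + 3/2·(+0.0) + 1·(-168.6) = -168.6
ΔHrxn = (-554.8) − (-168.6) = -386.2 kJ/mol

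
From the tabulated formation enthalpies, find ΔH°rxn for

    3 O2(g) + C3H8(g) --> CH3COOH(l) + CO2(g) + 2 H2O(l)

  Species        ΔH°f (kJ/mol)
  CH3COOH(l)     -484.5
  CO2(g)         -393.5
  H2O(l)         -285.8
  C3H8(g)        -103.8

ΔH°rxn = -1345.8 kJ/mol

Products: 1·(-484.5) + 1·(-393.5) + 2·(-285.8) = -1449.6
Reactants: 3·(+0.0) + 1·(-103.8) = -103.8
ΔH°rxn = (-1449.6) − (-103.8) = -1345.8 kJ/mol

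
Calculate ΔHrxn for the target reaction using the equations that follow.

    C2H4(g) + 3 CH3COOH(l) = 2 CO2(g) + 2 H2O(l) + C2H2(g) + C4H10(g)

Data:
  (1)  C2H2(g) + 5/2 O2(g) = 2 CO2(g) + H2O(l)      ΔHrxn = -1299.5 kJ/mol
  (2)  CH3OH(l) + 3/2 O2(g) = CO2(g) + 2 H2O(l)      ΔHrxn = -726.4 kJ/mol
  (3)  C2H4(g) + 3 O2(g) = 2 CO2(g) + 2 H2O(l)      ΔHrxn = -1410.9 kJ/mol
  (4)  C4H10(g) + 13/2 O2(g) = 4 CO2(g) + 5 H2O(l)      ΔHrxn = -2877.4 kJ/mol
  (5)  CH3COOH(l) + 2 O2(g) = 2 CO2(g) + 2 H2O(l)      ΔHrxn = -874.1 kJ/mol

(1) reversed: +1299.5 kJ/mol
(2): not needed.
(3) as written: -1410.9 kJ/mol
(4) reversed: +2877.4 kJ/mol
(5) × 3: (3)·(-874.1) = -2622.3 kJ/mol
ΔHrxn = (+1299.5) + (-1410.9) + (+2877.4) + (-2622.3) = 143.7 kJ/mol

ΔHrxn = 143.7 kJ/mol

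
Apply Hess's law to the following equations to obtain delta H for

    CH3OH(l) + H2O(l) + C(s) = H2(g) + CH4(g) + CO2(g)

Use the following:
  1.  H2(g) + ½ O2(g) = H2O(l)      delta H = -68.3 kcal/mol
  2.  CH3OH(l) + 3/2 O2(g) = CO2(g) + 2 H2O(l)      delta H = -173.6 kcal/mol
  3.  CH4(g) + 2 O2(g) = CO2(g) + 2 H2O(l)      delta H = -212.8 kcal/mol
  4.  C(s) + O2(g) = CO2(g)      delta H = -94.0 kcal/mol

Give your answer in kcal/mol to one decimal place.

eq. 1 reversed: +68.3 kcal/mol
eq. 2 as written: -173.6 kcal/mol
eq. 3 reversed: +212.8 kcal/mol
eq. 4 as written: -94.0 kcal/mol
Combining the equations, delta H = (-1)·(-68.3) + (1)·(-173.6) + (-1)·(-212.8) + (1)·(-94.0) = 13.5 kcal/mol

delta H = 13.5 kcal/mol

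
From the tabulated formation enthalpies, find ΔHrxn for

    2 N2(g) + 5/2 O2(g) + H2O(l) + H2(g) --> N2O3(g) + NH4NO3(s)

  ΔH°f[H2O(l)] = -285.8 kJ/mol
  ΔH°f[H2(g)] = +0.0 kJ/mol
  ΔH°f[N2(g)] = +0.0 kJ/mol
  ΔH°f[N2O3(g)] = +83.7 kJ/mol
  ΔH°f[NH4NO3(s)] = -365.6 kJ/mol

ΔHrxn = 3.9 kJ/mol

Products: 1·(+83.7) + 1·(-365.6) = -281.9
Reactants: 2·(+0.0) + 5/2·(+0.0) + 1·(-285.8) + 1·(+0.0) = -285.8
ΔHrxn = (-281.9) − (-285.8) = 3.9 kJ/mol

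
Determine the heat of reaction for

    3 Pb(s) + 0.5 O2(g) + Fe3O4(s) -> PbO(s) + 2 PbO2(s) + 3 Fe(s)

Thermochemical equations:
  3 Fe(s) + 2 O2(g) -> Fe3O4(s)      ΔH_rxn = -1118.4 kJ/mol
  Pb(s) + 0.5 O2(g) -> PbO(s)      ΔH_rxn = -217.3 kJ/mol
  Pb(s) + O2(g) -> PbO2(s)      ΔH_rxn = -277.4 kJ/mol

equation 1 reversed: +1118.4 kJ/mol
equation 2 as written: -217.3 kJ/mol
equation 3 × 2: (2)·(-277.4) = -554.8 kJ/mol
ΔH_rxn = (-1)·(-1118.4) + (1)·(-217.3) + (2)·(-277.4) = 346.3 kJ/mol

ΔH_rxn = 346.3 kJ/mol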